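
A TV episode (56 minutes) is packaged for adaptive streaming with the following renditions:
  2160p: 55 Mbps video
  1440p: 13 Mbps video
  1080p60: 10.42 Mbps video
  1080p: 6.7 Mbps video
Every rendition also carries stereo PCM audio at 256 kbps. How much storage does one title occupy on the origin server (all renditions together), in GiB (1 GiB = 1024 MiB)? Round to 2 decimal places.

33.70 GiB

56 min = 3360 s
Audio: 256 kbps = 0.256 Mbps.
Sum of rendition bitrates: (55+0.256) + (13+0.256) + (10.42+0.256) + (6.7+0.256) = 86.144 Mbps.
× 3360 s = 289,444 Mb = 36,180 MB = 33.70 GiB.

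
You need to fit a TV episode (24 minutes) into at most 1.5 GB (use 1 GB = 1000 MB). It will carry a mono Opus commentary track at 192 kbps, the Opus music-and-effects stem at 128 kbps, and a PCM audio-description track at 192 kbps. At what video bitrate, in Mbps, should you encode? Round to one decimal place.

Budget: 1.5 GB = 12000.0 Mb.
24 min = 1440 s
Total bitrate budget: 12000.0 Mb / 1440 s = 8.333 Mbps.
Audio total: 192 + 128 + 192 = 512 kbps = 0.512 Mbps.
Video: 8.333 − 0.512 = 7.821 Mbps.

7.8 Mbps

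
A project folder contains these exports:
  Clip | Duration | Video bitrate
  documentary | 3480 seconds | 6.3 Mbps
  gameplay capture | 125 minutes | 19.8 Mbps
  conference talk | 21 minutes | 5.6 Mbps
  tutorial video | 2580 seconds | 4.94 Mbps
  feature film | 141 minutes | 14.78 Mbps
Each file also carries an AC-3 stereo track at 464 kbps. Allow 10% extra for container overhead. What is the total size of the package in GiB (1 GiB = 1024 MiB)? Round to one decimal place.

41.8 GiB

Audio: 464 kbps = 0.464 Mbps.
documentary: 6.764 Mbps × 3480 s × 1.10 = 25892.6 Mb
gameplay capture: 20.264 Mbps × 7500 s × 1.10 = 167178.0 Mb
conference talk: 6.064 Mbps × 1260 s × 1.10 = 8404.7 Mb
tutorial video: 5.404 Mbps × 2580 s × 1.10 = 15336.6 Mb
feature film: 15.244 Mbps × 8460 s × 1.10 = 141860.7 Mb
Total: 358672.5 Mb = 44834.1 MB.
= 41.75 GiB.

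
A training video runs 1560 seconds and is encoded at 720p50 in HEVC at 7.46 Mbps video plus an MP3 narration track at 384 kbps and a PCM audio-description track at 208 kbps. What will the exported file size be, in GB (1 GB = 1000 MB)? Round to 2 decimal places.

Audio total: 384 + 208 = 592 kbps = 0.592 Mbps.
Total bitrate: 7.46 + 0.592 = 8.052 Mbps.
Stream data: 8.052 Mbps × 1560 s = 12561.1 Mb.
12,561 Mb ÷ 8 = 1,570 MB → 1.570 GB.

1.57 GB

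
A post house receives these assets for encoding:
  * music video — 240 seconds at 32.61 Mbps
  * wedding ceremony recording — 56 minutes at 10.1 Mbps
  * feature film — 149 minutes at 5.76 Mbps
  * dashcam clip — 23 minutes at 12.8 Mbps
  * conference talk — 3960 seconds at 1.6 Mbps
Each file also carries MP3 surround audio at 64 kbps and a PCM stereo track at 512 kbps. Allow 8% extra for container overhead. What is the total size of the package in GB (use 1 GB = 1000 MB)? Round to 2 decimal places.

17.22 GB

Audio total: 64 + 512 = 576 kbps = 0.576 Mbps.
music video: 33.186 Mbps × 240 s × 1.08 = 8601.8 Mb
wedding ceremony recording: 10.676 Mbps × 3360 s × 1.08 = 38741.1 Mb
feature film: 6.336 Mbps × 8940 s × 1.08 = 61175.3 Mb
dashcam clip: 13.376 Mbps × 1380 s × 1.08 = 19935.6 Mb
conference talk: 2.176 Mbps × 3960 s × 1.08 = 9306.3 Mb
Total: 137760.1 Mb = 17220.0 MB.
= 17.22 GB.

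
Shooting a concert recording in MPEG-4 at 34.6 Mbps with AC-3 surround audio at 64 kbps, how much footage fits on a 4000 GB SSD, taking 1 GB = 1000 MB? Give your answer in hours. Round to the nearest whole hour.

Audio: 64 kbps = 0.064 Mbps.
Total bitrate: 34.6 + 0.064 = 34.664 Mbps.
Capacity: 4000 GB = 32,000,000 Mb.
Recording time: 32,000,000 / 34.664 = 923,148 s ≈ 256 hours.

256 hours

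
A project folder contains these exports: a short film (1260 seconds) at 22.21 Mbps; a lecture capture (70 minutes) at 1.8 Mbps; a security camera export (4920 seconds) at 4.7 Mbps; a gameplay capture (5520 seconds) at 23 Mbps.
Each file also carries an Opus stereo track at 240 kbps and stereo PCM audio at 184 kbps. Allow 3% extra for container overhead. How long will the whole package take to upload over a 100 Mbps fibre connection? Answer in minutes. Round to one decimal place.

Audio total: 240 + 184 = 424 kbps = 0.424 Mbps.
short film: 22.634 Mbps × 1260 s × 1.03 = 29374.4 Mb
lecture capture: 2.224 Mbps × 4200 s × 1.03 = 9621.0 Mb
security camera export: 5.124 Mbps × 4920 s × 1.03 = 25966.4 Mb
gameplay capture: 23.424 Mbps × 5520 s × 1.03 = 133179.5 Mb
Total: 198141.3 Mb = 24767.7 MB.
At 100 Mbps: 198141.3 / 100 = 1981 s ≈ 33 minutes.

33.0 minutes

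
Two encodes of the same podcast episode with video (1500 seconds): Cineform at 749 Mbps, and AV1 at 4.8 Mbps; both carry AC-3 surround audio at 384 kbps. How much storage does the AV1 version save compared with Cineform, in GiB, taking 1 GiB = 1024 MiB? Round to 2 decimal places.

129.95 GiB

Audio: 384 kbps = 0.384 Mbps.
Cineform: 749.384 Mbps × 1500 s = 1124076.0 Mb = 130.860 GiB.
AV1: 5.184 Mbps × 1500 s = 7776.0 Mb = 0.905 GiB.
Saving: 130.860 − 0.905 = 129.954 GiB.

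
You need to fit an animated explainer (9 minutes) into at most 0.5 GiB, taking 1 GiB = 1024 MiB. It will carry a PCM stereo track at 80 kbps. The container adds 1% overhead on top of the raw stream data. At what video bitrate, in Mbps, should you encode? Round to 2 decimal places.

7.79 Mbps

Budget: 0.5 GiB = 4295.0 Mb.
Stream payload after overhead: 4295.0 / 1.01 = 4252.4 Mb.
9 min = 540 s
Total bitrate budget: 4252.4 Mb / 540 s = 7.875 Mbps.
Audio: 80 kbps = 0.080 Mbps.
Video: 7.875 − 0.080 = 7.795 Mbps.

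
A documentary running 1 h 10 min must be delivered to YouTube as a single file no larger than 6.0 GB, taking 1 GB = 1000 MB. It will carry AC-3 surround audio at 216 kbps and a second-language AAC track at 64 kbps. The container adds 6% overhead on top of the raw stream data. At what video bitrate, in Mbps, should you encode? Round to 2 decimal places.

10.50 Mbps

Budget: 6.0 GB = 48000.0 Mb.
Stream payload after overhead: 48000.0 / 1.06 = 45283.0 Mb.
1 h 10 min = 70 min = 4200 s
Total bitrate budget: 45283.0 Mb / 4200 s = 10.782 Mbps.
Audio total: 216 + 64 = 280 kbps = 0.280 Mbps.
Video: 10.782 − 0.280 = 10.502 Mbps.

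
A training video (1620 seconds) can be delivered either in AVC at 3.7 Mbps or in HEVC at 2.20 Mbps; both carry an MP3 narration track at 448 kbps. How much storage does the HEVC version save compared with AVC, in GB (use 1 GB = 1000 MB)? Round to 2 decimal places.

Audio: 448 kbps = 0.448 Mbps.
AVC: 4.148 Mbps × 1620 s = 6719.8 Mb = 0.840 GB.
HEVC: 2.648 Mbps × 1620 s = 4289.8 Mb = 0.536 GB.
Saving: 0.840 − 0.536 = 0.304 GB.

0.30 GB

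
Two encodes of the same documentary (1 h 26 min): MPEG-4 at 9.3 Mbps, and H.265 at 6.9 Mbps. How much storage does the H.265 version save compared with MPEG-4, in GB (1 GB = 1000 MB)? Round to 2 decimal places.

1 h 26 min = 86 min = 5160 s
MPEG-4: 9.300 Mbps × 5160 s = 47988.0 Mb = 5.998 GB.
H.265: 6.900 Mbps × 5160 s = 35604.0 Mb = 4.450 GB.
Saving: 5.998 − 4.450 = 1.548 GB.

1.55 GB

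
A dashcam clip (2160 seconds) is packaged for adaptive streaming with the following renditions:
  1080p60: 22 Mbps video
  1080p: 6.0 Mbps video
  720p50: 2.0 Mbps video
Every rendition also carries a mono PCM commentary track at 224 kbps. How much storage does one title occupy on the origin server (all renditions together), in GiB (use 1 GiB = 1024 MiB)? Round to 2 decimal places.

Audio: 224 kbps = 0.224 Mbps.
Sum of rendition bitrates: (22+0.224) + (6.0+0.224) + (2.0+0.224) = 30.672 Mbps.
× 2160 s = 66,252 Mb = 8,281 MB = 7.713 GiB.

7.71 GiB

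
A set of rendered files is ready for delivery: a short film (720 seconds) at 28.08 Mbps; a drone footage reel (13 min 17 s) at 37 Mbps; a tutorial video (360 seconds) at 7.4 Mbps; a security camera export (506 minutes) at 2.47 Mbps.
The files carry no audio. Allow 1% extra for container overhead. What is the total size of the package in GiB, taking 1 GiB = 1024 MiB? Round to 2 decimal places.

short film: 28.080 Mbps × 720 s × 1.01 = 20419.8 Mb
drone footage reel: 37.000 Mbps × 797 s × 1.01 = 29783.9 Mb
tutorial video: 7.400 Mbps × 360 s × 1.01 = 2690.6 Mb
security camera export: 2.470 Mbps × 30360 s × 1.01 = 75739.1 Mb
Total: 128633.4 Mb = 16079.2 MB.
= 14.97 GiB.

14.97 GiB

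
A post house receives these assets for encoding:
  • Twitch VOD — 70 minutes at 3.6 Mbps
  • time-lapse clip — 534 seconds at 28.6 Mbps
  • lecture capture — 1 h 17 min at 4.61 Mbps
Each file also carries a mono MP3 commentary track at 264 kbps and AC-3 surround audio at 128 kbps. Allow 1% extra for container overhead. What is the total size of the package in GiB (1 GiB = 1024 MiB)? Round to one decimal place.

6.5 GiB

Audio total: 264 + 128 = 392 kbps = 0.392 Mbps.
Twitch VOD: 3.992 Mbps × 4200 s × 1.01 = 16934.1 Mb
time-lapse clip: 28.992 Mbps × 534 s × 1.01 = 15636.5 Mb
lecture capture: 5.002 Mbps × 4620 s × 1.01 = 23340.3 Mb
Total: 55910.9 Mb = 6988.9 MB.
= 6.509 GiB.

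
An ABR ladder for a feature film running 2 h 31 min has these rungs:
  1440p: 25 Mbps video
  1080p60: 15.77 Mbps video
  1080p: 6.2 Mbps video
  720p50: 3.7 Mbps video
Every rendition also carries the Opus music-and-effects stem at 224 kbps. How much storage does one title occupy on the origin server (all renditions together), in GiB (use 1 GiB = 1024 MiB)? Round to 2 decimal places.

54.39 GiB

2 h 31 min = 151 min = 9060 s
Audio: 224 kbps = 0.224 Mbps.
Sum of rendition bitrates: (25+0.224) + (15.77+0.224) + (6.2+0.224) + (3.7+0.224) = 51.566 Mbps.
× 9060 s = 467,188 Mb = 58,398 MB = 54.39 GiB.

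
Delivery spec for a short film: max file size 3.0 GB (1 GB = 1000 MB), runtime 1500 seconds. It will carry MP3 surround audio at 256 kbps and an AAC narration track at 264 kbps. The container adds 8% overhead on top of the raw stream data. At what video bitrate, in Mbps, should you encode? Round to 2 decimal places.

Budget: 3.0 GB = 24000.0 Mb.
Stream payload after overhead: 24000.0 / 1.08 = 22222.2 Mb.
Total bitrate budget: 22222.2 Mb / 1500 s = 14.815 Mbps.
Audio total: 256 + 264 = 520 kbps = 0.520 Mbps.
Video: 14.815 − 0.520 = 14.295 Mbps.

14.29 Mbps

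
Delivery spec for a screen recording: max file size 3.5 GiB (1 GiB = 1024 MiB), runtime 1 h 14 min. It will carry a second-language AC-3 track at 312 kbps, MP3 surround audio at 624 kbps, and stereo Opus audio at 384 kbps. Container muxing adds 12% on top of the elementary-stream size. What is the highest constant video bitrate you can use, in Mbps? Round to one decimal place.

Budget: 3.5 GiB = 30064.8 Mb.
Stream payload after overhead: 30064.8 / 1.12 = 26843.5 Mb.
1 h 14 min = 74 min = 4440 s
Total bitrate budget: 26843.5 Mb / 4440 s = 6.046 Mbps.
Audio total: 312 + 624 + 384 = 1320 kbps = 1.320 Mbps.
Video: 6.046 − 1.320 = 4.726 Mbps.

4.7 Mbps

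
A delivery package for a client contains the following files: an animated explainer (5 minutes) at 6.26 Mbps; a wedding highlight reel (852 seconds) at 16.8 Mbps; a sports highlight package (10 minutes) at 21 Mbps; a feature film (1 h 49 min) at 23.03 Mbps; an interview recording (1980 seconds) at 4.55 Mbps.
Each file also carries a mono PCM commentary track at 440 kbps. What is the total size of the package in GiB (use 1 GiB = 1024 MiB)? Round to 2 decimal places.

22.46 GiB

Audio: 440 kbps = 0.440 Mbps.
animated explainer: 6.700 Mbps × 300 s = 2010.0 Mb
wedding highlight reel: 17.240 Mbps × 852 s = 14688.5 Mb
sports highlight package: 21.440 Mbps × 600 s = 12864.0 Mb
feature film: 23.470 Mbps × 6540 s = 153493.8 Mb
interview recording: 4.990 Mbps × 1980 s = 9880.2 Mb
Total: 192936.5 Mb = 24117.1 MB.
= 22.46 GiB.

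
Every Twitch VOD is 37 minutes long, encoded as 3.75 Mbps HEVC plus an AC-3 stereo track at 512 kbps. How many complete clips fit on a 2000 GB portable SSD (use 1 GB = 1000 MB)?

1691

37 min = 2220 s
Audio: 512 kbps = 0.512 Mbps.
Total bitrate: 4.262 Mbps.
Per item: 4.262 Mbps × 2220 s = 9,462 Mb = 1,183 MB.
Capacity: 2000 GB = 16,000,000 Mb; 1691.04 items → 1691 complete.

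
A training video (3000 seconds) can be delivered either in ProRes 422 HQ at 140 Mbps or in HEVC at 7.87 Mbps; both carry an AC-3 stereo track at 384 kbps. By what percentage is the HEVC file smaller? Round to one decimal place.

Audio: 384 kbps = 0.384 Mbps.
ProRes 422 HQ: 140.384 Mbps × 3000 s = 421152.0 Mb = 52.644 GB.
HEVC: 8.254 Mbps × 3000 s = 24762.0 Mb = 3.095 GB.
Reduction: (1 − 3.095/52.644) × 100 = 94.12%.

94.1%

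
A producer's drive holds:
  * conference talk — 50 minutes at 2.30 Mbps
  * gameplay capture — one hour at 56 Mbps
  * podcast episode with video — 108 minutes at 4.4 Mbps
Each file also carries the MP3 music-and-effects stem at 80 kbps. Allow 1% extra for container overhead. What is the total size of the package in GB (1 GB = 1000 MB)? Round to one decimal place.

30.1 GB

Audio: 80 kbps = 0.080 Mbps.
conference talk: 2.380 Mbps × 3000 s × 1.01 = 7211.4 Mb
gameplay capture: 56.080 Mbps × 3600 s × 1.01 = 203906.9 Mb
podcast episode with video: 4.480 Mbps × 6480 s × 1.01 = 29320.7 Mb
Total: 240439.0 Mb = 30054.9 MB.
= 30.05 GB.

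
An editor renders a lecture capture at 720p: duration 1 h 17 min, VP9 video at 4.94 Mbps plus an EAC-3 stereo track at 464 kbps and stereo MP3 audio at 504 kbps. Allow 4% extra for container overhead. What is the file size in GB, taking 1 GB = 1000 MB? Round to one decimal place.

1 h 17 min = 77 min = 4620 s
Audio total: 464 + 504 = 968 kbps = 0.968 Mbps.
Total bitrate: 4.94 + 0.968 = 5.908 Mbps.
Stream data: 5.908 Mbps × 4620 s = 27295.0 Mb.
With 4% container overhead: ×1.04.
28,387 Mb ÷ 8 = 3,548 MB → 3.548 GB.

3.5 GB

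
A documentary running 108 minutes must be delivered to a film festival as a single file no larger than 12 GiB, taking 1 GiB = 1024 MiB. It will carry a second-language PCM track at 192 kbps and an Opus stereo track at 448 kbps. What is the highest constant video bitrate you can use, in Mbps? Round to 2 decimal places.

15.27 Mbps

Budget: 12 GiB = 103079.2 Mb.
108 min = 6480 s
Total bitrate budget: 103079.2 Mb / 6480 s = 15.907 Mbps.
Audio total: 192 + 448 = 640 kbps = 0.640 Mbps.
Video: 15.907 − 0.640 = 15.267 Mbps.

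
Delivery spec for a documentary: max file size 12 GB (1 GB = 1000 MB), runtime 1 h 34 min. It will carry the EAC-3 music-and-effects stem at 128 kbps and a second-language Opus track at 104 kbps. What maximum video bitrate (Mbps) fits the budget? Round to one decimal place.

16.8 Mbps

Budget: 12 GB = 96000.0 Mb.
1 h 34 min = 94 min = 5640 s
Total bitrate budget: 96000.0 Mb / 5640 s = 17.021 Mbps.
Audio total: 128 + 104 = 232 kbps = 0.232 Mbps.
Video: 17.021 − 0.232 = 16.789 Mbps.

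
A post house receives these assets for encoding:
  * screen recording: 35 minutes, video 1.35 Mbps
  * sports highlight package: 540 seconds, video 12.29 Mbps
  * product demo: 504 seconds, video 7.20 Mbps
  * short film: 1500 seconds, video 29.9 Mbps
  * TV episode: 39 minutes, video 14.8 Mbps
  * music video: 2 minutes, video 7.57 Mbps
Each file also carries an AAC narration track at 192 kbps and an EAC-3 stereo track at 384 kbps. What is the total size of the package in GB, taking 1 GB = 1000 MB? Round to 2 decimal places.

Audio total: 192 + 384 = 576 kbps = 0.576 Mbps.
screen recording: 1.926 Mbps × 2100 s = 4044.6 Mb
sports highlight package: 12.866 Mbps × 540 s = 6947.6 Mb
product demo: 7.776 Mbps × 504 s = 3919.1 Mb
short film: 30.476 Mbps × 1500 s = 45714.0 Mb
TV episode: 15.376 Mbps × 2340 s = 35979.8 Mb
music video: 8.146 Mbps × 120 s = 977.5 Mb
Total: 97582.7 Mb = 12197.8 MB.
= 12.20 GB.

12.20 GB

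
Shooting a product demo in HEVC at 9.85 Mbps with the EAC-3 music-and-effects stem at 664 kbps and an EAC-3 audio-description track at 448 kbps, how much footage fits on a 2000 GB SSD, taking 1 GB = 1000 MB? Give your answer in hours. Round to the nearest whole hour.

405 hours

Audio total: 664 + 448 = 1112 kbps = 1.112 Mbps.
Total bitrate: 9.85 + 1.112 = 10.962 Mbps.
Capacity: 2000 GB = 16,000,000 Mb.
Recording time: 16,000,000 / 10.962 = 1,459,588 s ≈ 405 hours.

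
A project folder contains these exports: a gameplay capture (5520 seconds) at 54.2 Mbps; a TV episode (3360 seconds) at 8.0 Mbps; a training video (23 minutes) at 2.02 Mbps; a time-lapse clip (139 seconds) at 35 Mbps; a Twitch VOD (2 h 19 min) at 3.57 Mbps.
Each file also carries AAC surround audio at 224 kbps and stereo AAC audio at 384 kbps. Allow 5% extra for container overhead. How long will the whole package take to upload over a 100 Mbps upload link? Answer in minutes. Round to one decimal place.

Audio total: 224 + 384 = 608 kbps = 0.608 Mbps.
gameplay capture: 54.808 Mbps × 5520 s × 1.05 = 317667.2 Mb
TV episode: 8.608 Mbps × 3360 s × 1.05 = 30369.0 Mb
training video: 2.628 Mbps × 1380 s × 1.05 = 3808.0 Mb
time-lapse clip: 35.608 Mbps × 139 s × 1.05 = 5197.0 Mb
Twitch VOD: 4.178 Mbps × 8340 s × 1.05 = 36586.7 Mb
Total: 393627.9 Mb = 49203.5 MB.
At 100 Mbps: 393627.9 / 100 = 3936 s ≈ 65.6 minutes.

65.6 minutes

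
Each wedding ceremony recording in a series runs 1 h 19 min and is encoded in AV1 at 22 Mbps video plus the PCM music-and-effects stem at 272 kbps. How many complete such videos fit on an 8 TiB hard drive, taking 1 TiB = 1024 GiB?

666

1 h 19 min = 79 min = 4740 s
Audio: 272 kbps = 0.272 Mbps.
Total bitrate: 22.272 Mbps.
Per item: 22.272 Mbps × 4740 s = 105,569 Mb = 13,196 MB.
Capacity: 8 TiB = 70,368,744 Mb; 666.56 items → 666 complete.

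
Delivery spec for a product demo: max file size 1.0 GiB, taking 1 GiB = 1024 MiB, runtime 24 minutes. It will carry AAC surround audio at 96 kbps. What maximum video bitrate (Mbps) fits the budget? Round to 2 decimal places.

Budget: 1.0 GiB = 8589.9 Mb.
24 min = 1440 s
Total bitrate budget: 8589.9 Mb / 1440 s = 5.965 Mbps.
Audio: 96 kbps = 0.096 Mbps.
Video: 5.965 − 0.096 = 5.869 Mbps.

5.87 Mbps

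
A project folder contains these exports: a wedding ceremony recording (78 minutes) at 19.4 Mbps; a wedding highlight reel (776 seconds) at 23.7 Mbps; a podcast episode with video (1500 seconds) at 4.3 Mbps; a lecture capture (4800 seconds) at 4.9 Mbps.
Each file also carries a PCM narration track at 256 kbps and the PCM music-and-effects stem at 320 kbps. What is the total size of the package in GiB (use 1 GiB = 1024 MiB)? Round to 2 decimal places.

16.99 GiB

Audio total: 256 + 320 = 576 kbps = 0.576 Mbps.
wedding ceremony recording: 19.976 Mbps × 4680 s = 93487.7 Mb
wedding highlight reel: 24.276 Mbps × 776 s = 18838.2 Mb
podcast episode with video: 4.876 Mbps × 1500 s = 7314.0 Mb
lecture capture: 5.476 Mbps × 4800 s = 26284.8 Mb
Total: 145924.7 Mb = 18240.6 MB.
= 16.99 GiB.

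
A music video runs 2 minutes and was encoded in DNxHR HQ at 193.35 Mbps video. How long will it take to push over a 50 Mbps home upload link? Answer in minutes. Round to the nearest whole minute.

2 min = 120 s
File: 193.350 Mbps × 120 s = 23202.0 Mb.
At 50 Mbps: 23202.0 / 50 = 464.0 s ≈ 7.73 minutes.

8 minutes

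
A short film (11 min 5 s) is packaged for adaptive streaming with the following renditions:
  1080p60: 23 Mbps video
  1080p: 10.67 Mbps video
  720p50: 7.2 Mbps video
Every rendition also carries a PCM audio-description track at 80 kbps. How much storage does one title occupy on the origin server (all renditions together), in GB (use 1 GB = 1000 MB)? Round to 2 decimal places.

3.42 GB

11 min 5 s = 665 s
Audio: 80 kbps = 0.080 Mbps.
Sum of rendition bitrates: (23+0.080) + (10.67+0.080) + (7.2+0.080) = 41.110 Mbps.
× 665 s = 27,338 Mb = 3,417 MB = 3.417 GB.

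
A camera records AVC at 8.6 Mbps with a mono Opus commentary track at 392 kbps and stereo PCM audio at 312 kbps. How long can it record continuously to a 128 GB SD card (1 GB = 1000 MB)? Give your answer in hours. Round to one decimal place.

Audio total: 392 + 312 = 704 kbps = 0.704 Mbps.
Total bitrate: 8.6 + 0.704 = 9.304 Mbps.
Capacity: 128 GB = 1,024,000 Mb.
Recording time: 1,024,000 / 9.304 = 110,060 s ≈ 30.6 hours.

30.6 hours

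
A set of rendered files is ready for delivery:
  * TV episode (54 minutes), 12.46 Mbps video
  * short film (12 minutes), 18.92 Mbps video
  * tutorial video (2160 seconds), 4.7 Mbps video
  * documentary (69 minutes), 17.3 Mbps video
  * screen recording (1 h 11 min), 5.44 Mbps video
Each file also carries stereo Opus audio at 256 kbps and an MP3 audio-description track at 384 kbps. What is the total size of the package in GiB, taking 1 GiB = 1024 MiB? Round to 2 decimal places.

19.59 GiB

Audio total: 256 + 384 = 640 kbps = 0.640 Mbps.
TV episode: 13.100 Mbps × 3240 s = 42444.0 Mb
short film: 19.560 Mbps × 720 s = 14083.2 Mb
tutorial video: 5.340 Mbps × 2160 s = 11534.4 Mb
documentary: 17.940 Mbps × 4140 s = 74271.6 Mb
screen recording: 6.080 Mbps × 4260 s = 25900.8 Mb
Total: 168234.0 Mb = 21029.2 MB.
= 19.59 GiB.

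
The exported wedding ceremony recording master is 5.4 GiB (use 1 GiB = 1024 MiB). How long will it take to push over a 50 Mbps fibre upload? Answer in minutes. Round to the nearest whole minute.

File: 5.4 GiB = 46385.6 Mb.
At 50 Mbps: 46385.6 / 50 = 927.7 s ≈ 15.5 minutes.

15 minutes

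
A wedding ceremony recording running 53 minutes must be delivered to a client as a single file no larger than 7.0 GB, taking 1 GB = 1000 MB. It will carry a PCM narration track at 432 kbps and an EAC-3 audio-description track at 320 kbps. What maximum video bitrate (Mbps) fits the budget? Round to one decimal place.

16.9 Mbps

Budget: 7.0 GB = 56000.0 Mb.
53 min = 3180 s
Total bitrate budget: 56000.0 Mb / 3180 s = 17.610 Mbps.
Audio total: 432 + 320 = 752 kbps = 0.752 Mbps.
Video: 17.610 − 0.752 = 16.858 Mbps.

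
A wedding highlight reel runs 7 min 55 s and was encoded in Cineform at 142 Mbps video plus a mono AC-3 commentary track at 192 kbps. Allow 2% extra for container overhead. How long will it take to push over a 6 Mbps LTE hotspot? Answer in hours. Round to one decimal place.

7 min 55 s = 475 s
Audio: 192 kbps = 0.192 Mbps.
Total bitrate: 142.192 Mbps.
File: 142.192 Mbps × 475 s = 67541.2 Mb.
With 2% container overhead: ×1.02. → 68892.0 Mb.
At 6 Mbps: 68892.0 / 6 = 11482.0 s ≈ 3.19 hours.

3.2 hours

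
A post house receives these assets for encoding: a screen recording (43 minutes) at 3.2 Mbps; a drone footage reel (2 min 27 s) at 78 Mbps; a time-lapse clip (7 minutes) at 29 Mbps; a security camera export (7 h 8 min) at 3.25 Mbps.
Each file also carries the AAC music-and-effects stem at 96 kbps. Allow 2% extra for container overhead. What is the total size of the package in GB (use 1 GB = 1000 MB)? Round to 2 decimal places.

Audio: 96 kbps = 0.096 Mbps.
screen recording: 3.296 Mbps × 2580 s × 1.02 = 8673.8 Mb
drone footage reel: 78.096 Mbps × 147 s × 1.02 = 11709.7 Mb
time-lapse clip: 29.096 Mbps × 420 s × 1.02 = 12464.7 Mb
security camera export: 3.346 Mbps × 25680 s × 1.02 = 87643.8 Mb
Total: 120492.0 Mb = 15061.5 MB.
= 15.06 GB.

15.06 GB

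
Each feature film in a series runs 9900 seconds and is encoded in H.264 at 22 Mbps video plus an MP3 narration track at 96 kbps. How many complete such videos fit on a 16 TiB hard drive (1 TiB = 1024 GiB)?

643

Audio: 96 kbps = 0.096 Mbps.
Total bitrate: 22.096 Mbps.
Per item: 22.096 Mbps × 9900 s = 218,750 Mb = 27,344 MB.
Capacity: 16 TiB = 140,737,488 Mb; 643.37 items → 643 complete.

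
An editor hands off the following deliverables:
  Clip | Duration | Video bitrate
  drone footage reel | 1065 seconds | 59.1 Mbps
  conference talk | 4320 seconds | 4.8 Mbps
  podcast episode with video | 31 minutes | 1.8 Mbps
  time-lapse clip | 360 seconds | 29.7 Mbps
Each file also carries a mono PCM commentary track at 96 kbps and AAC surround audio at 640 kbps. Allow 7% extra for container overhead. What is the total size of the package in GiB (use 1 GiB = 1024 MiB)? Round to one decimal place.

12.9 GiB

Audio total: 96 + 640 = 736 kbps = 0.736 Mbps.
drone footage reel: 59.836 Mbps × 1065 s × 1.07 = 68186.1 Mb
conference talk: 5.536 Mbps × 4320 s × 1.07 = 25589.6 Mb
podcast episode with video: 2.536 Mbps × 1860 s × 1.07 = 5047.1 Mb
time-lapse clip: 30.436 Mbps × 360 s × 1.07 = 11723.9 Mb
Total: 110546.8 Mb = 13818.4 MB.
= 12.87 GiB.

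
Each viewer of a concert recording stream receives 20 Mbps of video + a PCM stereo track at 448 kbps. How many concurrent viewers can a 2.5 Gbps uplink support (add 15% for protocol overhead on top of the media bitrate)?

106

Audio: 448 kbps = 0.448 Mbps.
Per-viewer media rate: 20.448 Mbps.
On the wire with 15% overhead: 23.515 Mbps.
2.5 Gbps = 2,500 Mbps; 2,500 / 23.515 = 106.31 → 106 viewers.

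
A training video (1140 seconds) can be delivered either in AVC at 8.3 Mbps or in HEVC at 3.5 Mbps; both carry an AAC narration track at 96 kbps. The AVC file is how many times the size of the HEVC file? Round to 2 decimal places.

2.33

Audio: 96 kbps = 0.096 Mbps.
AVC: 8.396 Mbps × 1140 s = 9571.4 Mb = 1.196 GB.
HEVC: 3.596 Mbps × 1140 s = 4099.4 Mb = 0.512 GB.
Ratio: 1.196 / 0.512 = 2.335.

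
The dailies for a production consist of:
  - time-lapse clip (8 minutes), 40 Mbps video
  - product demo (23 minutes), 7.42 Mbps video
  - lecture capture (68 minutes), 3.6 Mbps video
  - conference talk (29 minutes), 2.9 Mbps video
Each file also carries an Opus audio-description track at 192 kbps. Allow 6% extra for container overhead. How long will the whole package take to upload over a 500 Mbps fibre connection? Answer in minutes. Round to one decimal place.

Audio: 192 kbps = 0.192 Mbps.
time-lapse clip: 40.192 Mbps × 480 s × 1.06 = 20449.7 Mb
product demo: 7.612 Mbps × 1380 s × 1.06 = 11134.8 Mb
lecture capture: 3.792 Mbps × 4080 s × 1.06 = 16399.6 Mb
conference talk: 3.092 Mbps × 1740 s × 1.06 = 5702.9 Mb
Total: 53687.0 Mb = 6710.9 MB.
At 500 Mbps: 53687.0 / 500 = 107 s ≈ 1.79 minutes.

1.8 minutes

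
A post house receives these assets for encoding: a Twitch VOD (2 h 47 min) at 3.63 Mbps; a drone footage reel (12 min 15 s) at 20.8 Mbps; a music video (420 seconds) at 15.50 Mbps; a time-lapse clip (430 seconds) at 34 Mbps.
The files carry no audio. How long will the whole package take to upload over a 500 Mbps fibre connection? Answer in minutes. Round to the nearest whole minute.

Twitch VOD: 3.630 Mbps × 10020 s = 36372.6 Mb
drone footage reel: 20.800 Mbps × 735 s = 15288.0 Mb
music video: 15.500 Mbps × 420 s = 6510.0 Mb
time-lapse clip: 34.000 Mbps × 430 s = 14620.0 Mb
Total: 72790.6 Mb = 9098.8 MB.
At 500 Mbps: 72790.6 / 500 = 146 s ≈ 2.43 minutes.

2 minutes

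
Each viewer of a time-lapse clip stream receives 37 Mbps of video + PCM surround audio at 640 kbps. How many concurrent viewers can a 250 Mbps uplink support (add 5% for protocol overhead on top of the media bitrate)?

Audio: 640 kbps = 0.640 Mbps.
Per-viewer media rate: 37.640 Mbps.
On the wire with 5% overhead: 39.522 Mbps.
250 Mbps = 250.0 Mbps; 250.0 / 39.522 = 6.33 → 6 viewers.

6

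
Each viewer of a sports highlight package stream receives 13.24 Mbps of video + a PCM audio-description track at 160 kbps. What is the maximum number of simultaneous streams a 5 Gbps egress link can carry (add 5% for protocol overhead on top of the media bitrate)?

Audio: 160 kbps = 0.160 Mbps.
Per-viewer media rate: 13.400 Mbps.
On the wire with 5% overhead: 14.070 Mbps.
5 Gbps = 5,000 Mbps; 5,000 / 14.070 = 355.37 → 355 viewers.

355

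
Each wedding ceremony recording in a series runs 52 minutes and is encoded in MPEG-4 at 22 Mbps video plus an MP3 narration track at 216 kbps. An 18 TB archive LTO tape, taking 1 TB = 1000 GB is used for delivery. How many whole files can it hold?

52 min = 3120 s
Audio: 216 kbps = 0.216 Mbps.
Total bitrate: 22.216 Mbps.
Per item: 22.216 Mbps × 3120 s = 69,314 Mb = 8,664 MB.
Capacity: 18 TB = 144,000,000 Mb; 2077.50 items → 2077 complete.

2077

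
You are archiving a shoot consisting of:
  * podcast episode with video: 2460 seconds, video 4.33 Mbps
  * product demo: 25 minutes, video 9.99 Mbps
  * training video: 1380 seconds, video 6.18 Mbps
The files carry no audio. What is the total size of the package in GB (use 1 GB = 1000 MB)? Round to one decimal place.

podcast episode with video: 4.330 Mbps × 2460 s = 10651.8 Mb
product demo: 9.990 Mbps × 1500 s = 14985.0 Mb
training video: 6.180 Mbps × 1380 s = 8528.4 Mb
Total: 34165.2 Mb = 4270.6 MB.
= 4.271 GB.

4.3 GB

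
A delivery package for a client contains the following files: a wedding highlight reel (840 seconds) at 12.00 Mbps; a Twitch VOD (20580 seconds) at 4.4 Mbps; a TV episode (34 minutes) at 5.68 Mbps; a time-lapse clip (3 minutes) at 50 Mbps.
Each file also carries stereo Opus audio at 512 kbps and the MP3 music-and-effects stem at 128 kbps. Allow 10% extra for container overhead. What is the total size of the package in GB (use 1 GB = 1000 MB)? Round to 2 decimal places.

Audio total: 512 + 128 = 640 kbps = 0.640 Mbps.
wedding highlight reel: 12.640 Mbps × 840 s × 1.10 = 11679.4 Mb
Twitch VOD: 5.040 Mbps × 20580 s × 1.10 = 114095.5 Mb
TV episode: 6.320 Mbps × 2040 s × 1.10 = 14182.1 Mb
time-lapse clip: 50.640 Mbps × 180 s × 1.10 = 10026.7 Mb
Total: 149983.7 Mb = 18748.0 MB.
= 18.75 GB.

18.75 GB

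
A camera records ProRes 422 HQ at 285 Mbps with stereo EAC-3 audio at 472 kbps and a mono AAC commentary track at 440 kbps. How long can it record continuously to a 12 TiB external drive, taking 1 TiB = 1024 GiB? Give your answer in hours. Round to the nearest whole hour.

Audio total: 472 + 440 = 912 kbps = 0.912 Mbps.
Total bitrate: 285 + 0.912 = 285.912 Mbps.
Capacity: 12 TiB = 105,553,116 Mb.
Recording time: 105,553,116 / 285.912 = 369,180 s ≈ 103 hours.

103 hours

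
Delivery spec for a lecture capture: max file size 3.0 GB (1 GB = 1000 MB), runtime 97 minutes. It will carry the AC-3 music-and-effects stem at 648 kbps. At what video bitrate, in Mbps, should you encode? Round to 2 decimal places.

Budget: 3.0 GB = 24000.0 Mb.
97 min = 5820 s
Total bitrate budget: 24000.0 Mb / 5820 s = 4.124 Mbps.
Audio: 648 kbps = 0.648 Mbps.
Video: 4.124 − 0.648 = 3.476 Mbps.

3.48 Mbps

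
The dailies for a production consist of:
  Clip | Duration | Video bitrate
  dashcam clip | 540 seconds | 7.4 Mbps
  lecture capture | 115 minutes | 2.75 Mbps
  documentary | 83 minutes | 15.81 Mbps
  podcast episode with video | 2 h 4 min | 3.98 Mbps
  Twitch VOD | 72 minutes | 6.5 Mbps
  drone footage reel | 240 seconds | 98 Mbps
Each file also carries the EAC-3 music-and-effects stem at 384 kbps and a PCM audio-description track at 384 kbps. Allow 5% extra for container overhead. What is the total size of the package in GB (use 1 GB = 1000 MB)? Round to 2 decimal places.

26.47 GB

Audio total: 384 + 384 = 768 kbps = 0.768 Mbps.
dashcam clip: 8.168 Mbps × 540 s × 1.05 = 4631.3 Mb
lecture capture: 3.518 Mbps × 6900 s × 1.05 = 25487.9 Mb
documentary: 16.578 Mbps × 4980 s × 1.05 = 86686.4 Mb
podcast episode with video: 4.748 Mbps × 7440 s × 1.05 = 37091.4 Mb
Twitch VOD: 7.268 Mbps × 4320 s × 1.05 = 32967.6 Mb
drone footage reel: 98.768 Mbps × 240 s × 1.05 = 24889.5 Mb
Total: 211754.1 Mb = 26469.3 MB.
= 26.47 GB.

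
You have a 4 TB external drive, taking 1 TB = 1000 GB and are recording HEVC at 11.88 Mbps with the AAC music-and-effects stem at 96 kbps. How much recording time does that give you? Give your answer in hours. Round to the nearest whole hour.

742 hours

Audio: 96 kbps = 0.096 Mbps.
Total bitrate: 11.88 + 0.096 = 11.976 Mbps.
Capacity: 4 TB = 32,000,000 Mb.
Recording time: 32,000,000 / 11.976 = 2,672,011 s ≈ 742 hours.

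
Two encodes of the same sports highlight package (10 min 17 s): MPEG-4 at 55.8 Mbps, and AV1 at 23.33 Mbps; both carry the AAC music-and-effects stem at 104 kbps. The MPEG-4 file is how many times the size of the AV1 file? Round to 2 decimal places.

10 min 17 s = 617 s
Audio: 104 kbps = 0.104 Mbps.
MPEG-4: 55.904 Mbps × 617 s = 34492.8 Mb = 4.312 GB.
AV1: 23.434 Mbps × 617 s = 14458.8 Mb = 1.807 GB.
Ratio: 4.312 / 1.807 = 2.386.

2.39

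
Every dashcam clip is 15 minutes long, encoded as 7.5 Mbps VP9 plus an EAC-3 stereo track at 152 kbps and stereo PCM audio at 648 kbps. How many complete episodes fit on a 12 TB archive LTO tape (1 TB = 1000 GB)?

15 min = 900 s
Audio total: 152 + 648 = 800 kbps = 0.800 Mbps.
Total bitrate: 8.300 Mbps.
Per item: 8.300 Mbps × 900 s = 7,470 Mb = 933.8 MB.
Capacity: 12 TB = 96,000,000 Mb; 12851.41 items → 12851 complete.

12851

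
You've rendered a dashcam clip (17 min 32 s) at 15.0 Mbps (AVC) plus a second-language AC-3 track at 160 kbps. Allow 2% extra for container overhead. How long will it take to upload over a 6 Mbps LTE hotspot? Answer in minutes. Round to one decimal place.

45.2 minutes

17 min 32 s = 1052 s
Audio: 160 kbps = 0.160 Mbps.
Total bitrate: 15.160 Mbps.
File: 15.160 Mbps × 1052 s = 15948.3 Mb.
With 2% container overhead: ×1.02. → 16267.3 Mb.
At 6 Mbps: 16267.3 / 6 = 2711.2 s ≈ 45.2 minutes.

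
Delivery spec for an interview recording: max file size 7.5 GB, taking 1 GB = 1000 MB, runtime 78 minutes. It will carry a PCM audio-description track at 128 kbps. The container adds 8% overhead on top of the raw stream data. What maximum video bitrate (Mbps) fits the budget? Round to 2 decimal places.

Budget: 7.5 GB = 60000.0 Mb.
Stream payload after overhead: 60000.0 / 1.08 = 55555.6 Mb.
78 min = 4680 s
Total bitrate budget: 55555.6 Mb / 4680 s = 11.871 Mbps.
Audio: 128 kbps = 0.128 Mbps.
Video: 11.871 − 0.128 = 11.743 Mbps.

11.74 Mbps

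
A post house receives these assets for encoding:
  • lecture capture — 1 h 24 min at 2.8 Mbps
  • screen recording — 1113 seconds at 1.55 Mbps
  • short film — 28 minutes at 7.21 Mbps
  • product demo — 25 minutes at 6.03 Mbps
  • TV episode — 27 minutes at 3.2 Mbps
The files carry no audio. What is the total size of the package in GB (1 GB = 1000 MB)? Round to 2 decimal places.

lecture capture: 2.800 Mbps × 5040 s = 14112.0 Mb
screen recording: 1.550 Mbps × 1113 s = 1725.2 Mb
short film: 7.210 Mbps × 1680 s = 12112.8 Mb
product demo: 6.030 Mbps × 1500 s = 9045.0 Mb
TV episode: 3.200 Mbps × 1620 s = 5184.0 Mb
Total: 42178.9 Mb = 5272.4 MB.
= 5.272 GB.

5.27 GB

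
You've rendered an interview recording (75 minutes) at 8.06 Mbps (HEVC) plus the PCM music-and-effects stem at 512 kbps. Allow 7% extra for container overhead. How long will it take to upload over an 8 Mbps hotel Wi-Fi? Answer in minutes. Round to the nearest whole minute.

75 min = 4500 s
Audio: 512 kbps = 0.512 Mbps.
Total bitrate: 8.572 Mbps.
File: 8.572 Mbps × 4500 s = 38574.0 Mb.
With 7% container overhead: ×1.07. → 41274.2 Mb.
At 8 Mbps: 41274.2 / 8 = 5159.3 s ≈ 86 minutes.

86 minutes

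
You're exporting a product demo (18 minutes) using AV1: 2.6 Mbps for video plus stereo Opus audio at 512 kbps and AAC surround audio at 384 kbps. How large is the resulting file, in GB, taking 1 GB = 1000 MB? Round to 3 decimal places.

18 min = 1080 s
Audio total: 512 + 384 = 896 kbps = 0.896 Mbps.
Total bitrate: 2.6 + 0.896 = 3.496 Mbps.
Stream data: 3.496 Mbps × 1080 s = 3775.7 Mb.
3,776 Mb ÷ 8 = 472.0 MB → 0.472 GB.

0.472 GB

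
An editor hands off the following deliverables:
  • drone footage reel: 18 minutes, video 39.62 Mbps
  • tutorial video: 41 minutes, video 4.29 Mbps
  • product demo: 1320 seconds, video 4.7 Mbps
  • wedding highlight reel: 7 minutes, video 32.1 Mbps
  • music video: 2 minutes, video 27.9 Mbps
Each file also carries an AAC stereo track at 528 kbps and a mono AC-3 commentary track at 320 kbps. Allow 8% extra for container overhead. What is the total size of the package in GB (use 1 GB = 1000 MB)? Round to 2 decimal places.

10.93 GB

Audio total: 528 + 320 = 848 kbps = 0.848 Mbps.
drone footage reel: 40.468 Mbps × 1080 s × 1.08 = 47201.9 Mb
tutorial video: 5.138 Mbps × 2460 s × 1.08 = 13650.6 Mb
product demo: 5.548 Mbps × 1320 s × 1.08 = 7909.2 Mb
wedding highlight reel: 32.948 Mbps × 420 s × 1.08 = 14945.2 Mb
music video: 28.748 Mbps × 120 s × 1.08 = 3725.7 Mb
Total: 87432.7 Mb = 10929.1 MB.
= 10.93 GB.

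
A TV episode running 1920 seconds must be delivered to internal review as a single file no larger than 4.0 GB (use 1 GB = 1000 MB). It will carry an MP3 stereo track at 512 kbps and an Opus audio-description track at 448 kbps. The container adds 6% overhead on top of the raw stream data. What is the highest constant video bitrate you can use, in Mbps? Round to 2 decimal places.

Budget: 4.0 GB = 32000.0 Mb.
Stream payload after overhead: 32000.0 / 1.06 = 30188.7 Mb.
Total bitrate budget: 30188.7 Mb / 1920 s = 15.723 Mbps.
Audio total: 512 + 448 = 960 kbps = 0.960 Mbps.
Video: 15.723 − 0.960 = 14.763 Mbps.

14.76 Mbps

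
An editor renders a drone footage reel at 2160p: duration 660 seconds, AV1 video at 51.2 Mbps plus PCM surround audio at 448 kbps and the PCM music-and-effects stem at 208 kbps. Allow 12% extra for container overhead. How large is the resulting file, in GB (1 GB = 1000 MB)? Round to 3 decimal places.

4.791 GB

Audio total: 448 + 208 = 656 kbps = 0.656 Mbps.
Total bitrate: 51.2 + 0.656 = 51.856 Mbps.
Stream data: 51.856 Mbps × 660 s = 34225.0 Mb.
With 12% container overhead: ×1.12.
38,332 Mb ÷ 8 = 4,791 MB → 4.791 GB.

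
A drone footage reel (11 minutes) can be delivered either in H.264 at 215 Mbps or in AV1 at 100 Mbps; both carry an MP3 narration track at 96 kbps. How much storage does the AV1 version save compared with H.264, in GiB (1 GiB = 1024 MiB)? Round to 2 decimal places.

11 min = 660 s
Audio: 96 kbps = 0.096 Mbps.
H.264: 215.096 Mbps × 660 s = 141963.4 Mb = 16.527 GiB.
AV1: 100.096 Mbps × 660 s = 66063.4 Mb = 7.691 GiB.
Saving: 16.527 − 7.691 = 8.836 GiB.

8.84 GiB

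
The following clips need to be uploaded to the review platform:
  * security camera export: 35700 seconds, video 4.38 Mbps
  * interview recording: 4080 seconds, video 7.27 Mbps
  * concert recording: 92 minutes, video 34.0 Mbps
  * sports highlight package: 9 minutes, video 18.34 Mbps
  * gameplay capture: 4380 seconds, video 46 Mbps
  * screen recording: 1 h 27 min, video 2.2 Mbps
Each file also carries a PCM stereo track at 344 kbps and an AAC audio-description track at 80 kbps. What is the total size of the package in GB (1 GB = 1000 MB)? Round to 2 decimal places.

Audio total: 344 + 80 = 424 kbps = 0.424 Mbps.
security camera export: 4.804 Mbps × 35700 s = 171502.8 Mb
interview recording: 7.694 Mbps × 4080 s = 31391.5 Mb
concert recording: 34.424 Mbps × 5520 s = 190020.5 Mb
sports highlight package: 18.764 Mbps × 540 s = 10132.6 Mb
gameplay capture: 46.424 Mbps × 4380 s = 203337.1 Mb
screen recording: 2.624 Mbps × 5220 s = 13697.3 Mb
Total: 620081.8 Mb = 77510.2 MB.
= 77.51 GB.

77.51 GB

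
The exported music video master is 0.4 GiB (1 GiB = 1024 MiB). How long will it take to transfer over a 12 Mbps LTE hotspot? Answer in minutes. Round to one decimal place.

File: 0.4 GiB = 3436.0 Mb.
At 12 Mbps: 3436.0 / 12 = 286.3 s ≈ 4.77 minutes.

4.8 minutes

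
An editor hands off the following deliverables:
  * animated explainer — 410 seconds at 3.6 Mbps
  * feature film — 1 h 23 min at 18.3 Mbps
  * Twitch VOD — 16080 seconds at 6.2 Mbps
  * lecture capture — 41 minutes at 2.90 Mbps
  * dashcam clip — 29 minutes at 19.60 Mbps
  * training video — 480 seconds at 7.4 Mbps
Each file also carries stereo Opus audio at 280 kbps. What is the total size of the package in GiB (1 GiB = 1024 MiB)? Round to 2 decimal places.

28.45 GiB

Audio: 280 kbps = 0.280 Mbps.
animated explainer: 3.880 Mbps × 410 s = 1590.8 Mb
feature film: 18.580 Mbps × 4980 s = 92528.4 Mb
Twitch VOD: 6.480 Mbps × 16080 s = 104198.4 Mb
lecture capture: 3.180 Mbps × 2460 s = 7822.8 Mb
dashcam clip: 19.880 Mbps × 1740 s = 34591.2 Mb
training video: 7.680 Mbps × 480 s = 3686.4 Mb
Total: 244418.0 Mb = 30552.2 MB.
= 28.45 GiB.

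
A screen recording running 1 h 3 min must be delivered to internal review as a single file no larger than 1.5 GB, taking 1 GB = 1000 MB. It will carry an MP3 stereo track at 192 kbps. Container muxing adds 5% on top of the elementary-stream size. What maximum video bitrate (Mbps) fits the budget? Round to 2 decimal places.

2.83 Mbps

Budget: 1.5 GB = 12000.0 Mb.
Stream payload after overhead: 12000.0 / 1.05 = 11428.6 Mb.
1 h 3 min = 63 min = 3780 s
Total bitrate budget: 11428.6 Mb / 3780 s = 3.023 Mbps.
Audio: 192 kbps = 0.192 Mbps.
Video: 3.023 − 0.192 = 2.831 Mbps.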